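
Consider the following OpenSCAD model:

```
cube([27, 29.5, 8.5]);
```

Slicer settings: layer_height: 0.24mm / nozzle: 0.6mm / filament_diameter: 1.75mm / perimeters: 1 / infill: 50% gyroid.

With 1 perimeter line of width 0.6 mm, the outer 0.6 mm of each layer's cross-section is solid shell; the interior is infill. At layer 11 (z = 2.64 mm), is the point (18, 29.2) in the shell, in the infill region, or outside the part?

At z = 2.64 mm: the 27×29.5 cube contributes its full rectangle. Overall, the cross-section is a single solid region. The nearest boundary edge runs (27.00, 29.50)→(0.00, 29.50); distance from the point to it = 0.30 mm. The point is inside the cross-section, 0.30 mm from the nearest boundary — within the 0.6 mm shell band (1 × 0.6).

shell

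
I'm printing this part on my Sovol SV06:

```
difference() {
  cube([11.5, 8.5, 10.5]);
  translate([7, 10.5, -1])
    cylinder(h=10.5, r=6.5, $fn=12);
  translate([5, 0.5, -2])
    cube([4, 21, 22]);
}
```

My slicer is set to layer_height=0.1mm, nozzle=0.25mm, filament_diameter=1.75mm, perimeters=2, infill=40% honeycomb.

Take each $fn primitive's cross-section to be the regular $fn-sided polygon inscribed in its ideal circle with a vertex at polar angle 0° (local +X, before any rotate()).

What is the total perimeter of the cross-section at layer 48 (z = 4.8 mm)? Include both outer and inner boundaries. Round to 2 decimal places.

48.24 mm

At z = 4.8 mm: the 11.5×8.5 cube contributes its full rectangle (perimeter 40.00 mm); the cylinder at (7, 10.5): section is a regular 12-gon, circumradius r=6.5 (perimeter = 2·12·6.500·sin(180°/12) = 40.38 mm); the cube at (5, 0.5) is present — its section is the full 4×21 rectangle (perimeter 50.00 mm); Subtracting the remaining from the first: starting from the 11.5×8.5 cube, the r=6.5 cylinder at (7, 10.5) partially overlaps it — only the 36.19 mm² overlap (of its 126.75 mm²) is removed, clipping the outline; the 4×21 cube at (5, 0.5) partially overlaps it — only the 15.07 mm² overlap (of its 84.00 mm²) is removed, clipping the outline — boundary = 48.24 mm. Overall, the cross-section is a single solid region. Total boundary length (outer) = 48.24 mm.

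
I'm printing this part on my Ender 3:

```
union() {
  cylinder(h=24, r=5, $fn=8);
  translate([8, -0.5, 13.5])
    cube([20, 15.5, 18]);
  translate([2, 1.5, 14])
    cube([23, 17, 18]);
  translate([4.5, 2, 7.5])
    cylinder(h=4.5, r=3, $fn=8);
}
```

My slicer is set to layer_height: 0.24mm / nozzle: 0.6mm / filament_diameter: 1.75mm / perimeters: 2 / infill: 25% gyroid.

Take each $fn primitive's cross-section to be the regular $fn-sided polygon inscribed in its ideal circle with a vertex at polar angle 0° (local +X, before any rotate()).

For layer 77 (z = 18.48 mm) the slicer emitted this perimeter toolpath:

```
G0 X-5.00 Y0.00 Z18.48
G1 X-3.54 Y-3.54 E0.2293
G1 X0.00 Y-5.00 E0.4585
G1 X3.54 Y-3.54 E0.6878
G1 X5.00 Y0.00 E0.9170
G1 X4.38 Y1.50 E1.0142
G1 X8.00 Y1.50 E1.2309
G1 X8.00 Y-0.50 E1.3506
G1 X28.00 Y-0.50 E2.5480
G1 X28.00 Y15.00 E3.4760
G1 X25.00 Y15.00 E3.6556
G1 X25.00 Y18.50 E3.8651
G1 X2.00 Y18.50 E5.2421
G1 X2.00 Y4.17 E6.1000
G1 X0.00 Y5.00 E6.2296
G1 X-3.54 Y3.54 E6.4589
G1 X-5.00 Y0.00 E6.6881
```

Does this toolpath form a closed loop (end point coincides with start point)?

Start point (G0): (-5.00, 0.00). End point (last G1): the path returns to the start — closed.

yes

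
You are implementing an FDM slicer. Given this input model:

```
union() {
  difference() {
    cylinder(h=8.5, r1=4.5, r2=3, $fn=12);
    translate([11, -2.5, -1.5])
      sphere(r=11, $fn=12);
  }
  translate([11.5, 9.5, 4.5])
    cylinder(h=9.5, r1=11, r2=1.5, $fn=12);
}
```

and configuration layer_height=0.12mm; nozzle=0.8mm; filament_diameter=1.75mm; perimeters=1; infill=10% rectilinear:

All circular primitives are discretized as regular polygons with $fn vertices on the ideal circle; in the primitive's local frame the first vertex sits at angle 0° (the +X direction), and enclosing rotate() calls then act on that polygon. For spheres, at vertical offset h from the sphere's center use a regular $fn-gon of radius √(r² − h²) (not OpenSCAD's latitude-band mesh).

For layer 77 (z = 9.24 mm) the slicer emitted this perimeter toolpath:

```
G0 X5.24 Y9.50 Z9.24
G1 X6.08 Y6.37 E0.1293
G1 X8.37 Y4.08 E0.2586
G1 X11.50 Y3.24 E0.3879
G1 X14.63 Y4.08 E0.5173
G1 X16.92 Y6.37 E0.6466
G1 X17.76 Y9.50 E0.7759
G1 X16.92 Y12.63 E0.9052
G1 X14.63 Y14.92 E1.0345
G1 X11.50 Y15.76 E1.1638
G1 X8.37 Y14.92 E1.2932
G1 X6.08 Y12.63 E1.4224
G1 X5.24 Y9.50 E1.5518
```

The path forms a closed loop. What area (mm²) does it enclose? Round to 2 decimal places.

117.53 mm²

Apply the shoelace formula to the sequence of (X, Y) vertices; enclosed area = 117.53 mm².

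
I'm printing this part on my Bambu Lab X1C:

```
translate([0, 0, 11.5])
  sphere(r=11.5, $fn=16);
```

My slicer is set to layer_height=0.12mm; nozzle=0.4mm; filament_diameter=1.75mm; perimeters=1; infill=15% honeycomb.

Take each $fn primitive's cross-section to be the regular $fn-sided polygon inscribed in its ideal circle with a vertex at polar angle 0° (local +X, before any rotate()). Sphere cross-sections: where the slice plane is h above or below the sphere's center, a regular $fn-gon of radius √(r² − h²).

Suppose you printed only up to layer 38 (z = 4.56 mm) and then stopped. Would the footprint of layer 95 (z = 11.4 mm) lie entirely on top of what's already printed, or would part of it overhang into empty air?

Compare the two slices. At z = 4.56: the sphere: section is a regular 16-gon, circumradius = √(r²−h²) = √(11.5²−6.94²) = 9.170 (area = (16/2)·9.170²·sin(360°/16) = 257.43 mm²). At z = 11.4: the r=11.5 sphere slices to a regular 16-gon of circumradius 11.500 (√(r²−h²) with h=0.1 from center) (area = (16/2)·11.500²·sin(360°/16) = 404.85 mm²). Checking containment: at z = 11.4 the cross-section extends beyond the z = 4.56 cross-section by about 147.42 mm².

part overhangs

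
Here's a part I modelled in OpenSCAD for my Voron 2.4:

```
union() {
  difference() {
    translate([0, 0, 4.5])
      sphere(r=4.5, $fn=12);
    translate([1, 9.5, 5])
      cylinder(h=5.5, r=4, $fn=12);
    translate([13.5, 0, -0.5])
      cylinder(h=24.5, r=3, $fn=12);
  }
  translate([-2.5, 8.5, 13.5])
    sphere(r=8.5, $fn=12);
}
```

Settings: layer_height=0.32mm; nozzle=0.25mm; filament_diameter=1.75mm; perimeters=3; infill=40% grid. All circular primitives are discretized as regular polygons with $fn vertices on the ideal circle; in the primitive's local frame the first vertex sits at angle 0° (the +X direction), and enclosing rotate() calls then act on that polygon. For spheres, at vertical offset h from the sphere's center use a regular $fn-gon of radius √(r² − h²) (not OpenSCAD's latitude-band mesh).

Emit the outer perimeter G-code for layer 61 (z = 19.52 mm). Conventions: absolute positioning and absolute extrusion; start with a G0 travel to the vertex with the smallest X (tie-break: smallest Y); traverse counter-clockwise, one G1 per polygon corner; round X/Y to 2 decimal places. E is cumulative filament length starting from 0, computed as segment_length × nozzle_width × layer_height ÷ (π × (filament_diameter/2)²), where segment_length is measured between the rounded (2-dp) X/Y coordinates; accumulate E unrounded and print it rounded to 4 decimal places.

G0 X-8.50 Y8.50 Z19.52
G1 X-7.70 Y5.50 E0.1033
G1 X-5.50 Y3.30 E0.2067
G1 X-2.50 Y2.50 E0.3100
G1 X0.50 Y3.30 E0.4133
G1 X2.70 Y5.50 E0.5168
G1 X3.50 Y8.50 E0.6200
G1 X2.70 Y11.50 E0.7233
G1 X0.50 Y13.70 E0.8268
G1 X-2.50 Y14.50 E0.9300
G1 X-5.50 Y13.70 E1.0333
G1 X-7.70 Y11.50 E1.1368
G1 X-8.50 Y8.50 E1.2401

At z = 19.52 mm: the sphere does not reach this height (|z−center|=15.020 > r=4.5); the cylinder at (1, 9.5) is absent (z outside [5, 10.5]); the r=3 cylinder at (13.5, 0) gives a regular 12-gon of circumradius 3 (constant along its height); Subtracting the remaining from the first: the first operand is absent here, so nothing remains; the sphere at (-2.5, 8.5): section is a regular 12-gon, circumradius = √(r²−h²) = √(8.5²−6.02²) = 6.001; Merging all regions: only the r=8.5 sphere at (-2.5, 8.5) is present, so the union is just that shape — 1 connected region. The outline is a single polygon with 12 vertices. Extrusion per mm of travel: 0.25 × 0.32 / (π × 0.875²) = 0.033260. Accumulating E over each segment gives final E = 1.2401.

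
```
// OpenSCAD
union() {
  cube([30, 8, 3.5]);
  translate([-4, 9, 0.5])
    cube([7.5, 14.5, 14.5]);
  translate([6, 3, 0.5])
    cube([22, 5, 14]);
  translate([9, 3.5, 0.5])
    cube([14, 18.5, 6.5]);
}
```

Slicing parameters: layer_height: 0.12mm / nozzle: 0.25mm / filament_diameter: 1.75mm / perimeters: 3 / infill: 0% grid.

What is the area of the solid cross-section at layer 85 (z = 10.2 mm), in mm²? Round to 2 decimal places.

At z = 10.2 mm: the cube is absent (z outside [0, 3.5]); the cube at (-4, 9) (footprint 7.5×14.5) is included at this height (area 108.75 mm²); the cube at (6, 3) (footprint 22×5) is included at this height (area 110.00 mm²); the cube at (9, 3.5) is not intersected at this z (z outside [0.5, 7]); Merging all regions: the 2 present regions are separate (no shared area or edge), so areas and boundary lengths simply add and each stays a separate island — area = 218.75 mm². Overall, the cross-section has 2 separate islands. Net area = 218.75 mm².

218.75 mm²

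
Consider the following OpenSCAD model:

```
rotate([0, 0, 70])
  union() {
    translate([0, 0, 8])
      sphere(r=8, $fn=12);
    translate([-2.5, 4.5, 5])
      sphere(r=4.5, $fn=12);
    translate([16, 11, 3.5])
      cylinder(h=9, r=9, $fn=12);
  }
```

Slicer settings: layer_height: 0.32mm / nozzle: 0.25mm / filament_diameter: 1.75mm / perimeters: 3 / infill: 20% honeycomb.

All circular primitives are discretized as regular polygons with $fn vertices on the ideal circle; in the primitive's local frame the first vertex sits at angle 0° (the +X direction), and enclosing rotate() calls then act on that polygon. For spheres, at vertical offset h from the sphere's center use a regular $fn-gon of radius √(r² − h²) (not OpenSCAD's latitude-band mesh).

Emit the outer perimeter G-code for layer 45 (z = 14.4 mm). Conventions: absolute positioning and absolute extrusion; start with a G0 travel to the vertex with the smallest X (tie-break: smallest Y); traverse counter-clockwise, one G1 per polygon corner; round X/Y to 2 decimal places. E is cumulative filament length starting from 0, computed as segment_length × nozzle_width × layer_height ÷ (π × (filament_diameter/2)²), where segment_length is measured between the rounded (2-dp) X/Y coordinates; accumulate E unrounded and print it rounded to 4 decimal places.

At z = 14.4 mm: the sphere: section is a regular 12-gon, circumradius = √(r²−h²) = √(8²−6.4²) = 4.800; the sphere at (-2.5, 4.5) does not reach this height (|z−center|=9.400 > r=4.5); the cylinder at (16, 11) does not reach this height (z outside [3.5, 12.5]); Merging all regions: only the r=8 sphere is present, so the union is just that shape — 1 connected region; (rotated 70° about Z; rotation is an isometry so areas/perimeters/island counts are preserved). The outline is a single polygon with 12 vertices. Extrusion per mm of travel: 0.25 × 0.32 / (π × 0.875²) = 0.033260. Accumulating E over each segment gives final E = 0.9921.

G0 X-4.73 Y-0.83 Z14.40
G1 X-3.68 Y-3.09 E0.0829
G1 X-1.64 Y-4.51 E0.1656
G1 X0.83 Y-4.73 E0.2480
G1 X3.09 Y-3.68 E0.3309
G1 X4.51 Y-1.64 E0.4136
G1 X4.73 Y0.83 E0.4961
G1 X3.68 Y3.09 E0.5789
G1 X1.64 Y4.51 E0.6616
G1 X-0.83 Y4.73 E0.7441
G1 X-3.09 Y3.68 E0.8270
G1 X-4.51 Y1.64 E0.9097
G1 X-4.73 Y-0.83 E0.9921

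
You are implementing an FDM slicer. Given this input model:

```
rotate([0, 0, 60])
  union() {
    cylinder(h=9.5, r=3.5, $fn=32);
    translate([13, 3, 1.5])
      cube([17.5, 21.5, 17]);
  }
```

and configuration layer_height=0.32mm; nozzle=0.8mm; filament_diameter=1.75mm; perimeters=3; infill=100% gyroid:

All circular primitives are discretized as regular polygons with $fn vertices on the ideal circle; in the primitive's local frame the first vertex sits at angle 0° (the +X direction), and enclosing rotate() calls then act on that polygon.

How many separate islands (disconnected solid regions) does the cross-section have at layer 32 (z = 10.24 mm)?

At z = 10.24 mm: the cylinder is not intersected at this z (z outside [0, 9.5]); the cube at (13, 3) is present — its section is the full 17.5×21.5 rectangle; Combining (union): only the 17.5×21.5 cube at (13, 3) is present, so the union is just that shape — 1 connected region; (whole slice rotated 60° about Z — lengths, areas and connectivity unchanged). Overall, the cross-section is a single solid region. Island count = 1.

1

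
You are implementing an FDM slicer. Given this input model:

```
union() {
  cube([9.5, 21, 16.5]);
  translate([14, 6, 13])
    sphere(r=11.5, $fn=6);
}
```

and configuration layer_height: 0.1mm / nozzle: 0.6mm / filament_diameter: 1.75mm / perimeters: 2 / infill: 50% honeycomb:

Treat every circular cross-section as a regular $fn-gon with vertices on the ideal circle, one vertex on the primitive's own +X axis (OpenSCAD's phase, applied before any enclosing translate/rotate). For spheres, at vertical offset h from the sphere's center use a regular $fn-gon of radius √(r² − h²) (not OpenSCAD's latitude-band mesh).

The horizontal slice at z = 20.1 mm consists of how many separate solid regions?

At z = 20.1 mm: the cube is not intersected at this z (z outside [0, 16.5]); the r=11.5 sphere at (14, 6) contributes a regular 6-gon of circumradius √(11.5²−7.1²) = 9.047; Combining (union): only the r=11.5 sphere at (14, 6) is present, so the union is just that shape — 1 connected region. The result has 1 disconnected region.

1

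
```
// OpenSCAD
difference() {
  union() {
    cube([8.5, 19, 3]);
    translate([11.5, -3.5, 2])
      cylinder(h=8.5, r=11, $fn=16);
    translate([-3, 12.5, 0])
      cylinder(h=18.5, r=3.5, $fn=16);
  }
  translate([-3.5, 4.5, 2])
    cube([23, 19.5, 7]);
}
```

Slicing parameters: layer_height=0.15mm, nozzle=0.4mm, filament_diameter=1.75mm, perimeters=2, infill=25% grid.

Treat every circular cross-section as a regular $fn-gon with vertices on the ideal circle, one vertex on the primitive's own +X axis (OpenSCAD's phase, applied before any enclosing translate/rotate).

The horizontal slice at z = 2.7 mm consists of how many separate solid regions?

At z = 2.7 mm: the 8.5×19 cube contributes its full rectangle; the r=11 cylinder at (11.5, -3.5) contributes a regular 16-gon of circumradius 11; the cylinder at (-3, 12.5): section is a regular 16-gon, circumradius r=3.5; Combining (union): the regions partially overlap (shared area 34.79 mm²), so overlapping operands fuse into one piece — 1 connected region; the 23×19.5 cube at (-3.5, 4.5) contributes its full rectangle; After the difference (first − rest): starting from the result so far, the 23×19.5 cube at (-3.5, 4.5) partially overlaps it — only the 166.86 mm² overlap (of its 448.50 mm²) is removed, clipping the outline — 2 connected regions. The result has 2 disconnected regions.

2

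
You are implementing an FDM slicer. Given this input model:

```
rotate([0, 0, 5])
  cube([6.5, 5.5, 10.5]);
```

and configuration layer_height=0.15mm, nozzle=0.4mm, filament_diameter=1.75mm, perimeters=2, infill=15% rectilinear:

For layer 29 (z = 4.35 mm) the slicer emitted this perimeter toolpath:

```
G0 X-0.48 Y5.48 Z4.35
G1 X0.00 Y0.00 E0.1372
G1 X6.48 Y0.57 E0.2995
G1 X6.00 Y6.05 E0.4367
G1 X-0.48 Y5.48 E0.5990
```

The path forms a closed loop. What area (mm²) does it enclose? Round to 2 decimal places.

35.78 mm²

Apply the shoelace formula to the sequence of (X, Y) vertices; enclosed area = 35.78 mm².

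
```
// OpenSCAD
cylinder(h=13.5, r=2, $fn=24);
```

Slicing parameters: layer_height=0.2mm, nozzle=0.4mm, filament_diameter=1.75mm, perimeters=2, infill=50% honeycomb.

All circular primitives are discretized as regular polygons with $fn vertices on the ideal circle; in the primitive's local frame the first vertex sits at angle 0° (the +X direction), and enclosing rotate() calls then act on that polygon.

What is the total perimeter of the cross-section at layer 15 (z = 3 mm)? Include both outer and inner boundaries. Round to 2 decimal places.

At z = 3 mm: the cylinder: section is a regular 24-gon, circumradius r=2 (perimeter = 2·24·2.000·sin(180°/24) = 12.53 mm). Overall, the cross-section is a single solid region. Total boundary length (outer) = 12.53 mm.

12.53 mm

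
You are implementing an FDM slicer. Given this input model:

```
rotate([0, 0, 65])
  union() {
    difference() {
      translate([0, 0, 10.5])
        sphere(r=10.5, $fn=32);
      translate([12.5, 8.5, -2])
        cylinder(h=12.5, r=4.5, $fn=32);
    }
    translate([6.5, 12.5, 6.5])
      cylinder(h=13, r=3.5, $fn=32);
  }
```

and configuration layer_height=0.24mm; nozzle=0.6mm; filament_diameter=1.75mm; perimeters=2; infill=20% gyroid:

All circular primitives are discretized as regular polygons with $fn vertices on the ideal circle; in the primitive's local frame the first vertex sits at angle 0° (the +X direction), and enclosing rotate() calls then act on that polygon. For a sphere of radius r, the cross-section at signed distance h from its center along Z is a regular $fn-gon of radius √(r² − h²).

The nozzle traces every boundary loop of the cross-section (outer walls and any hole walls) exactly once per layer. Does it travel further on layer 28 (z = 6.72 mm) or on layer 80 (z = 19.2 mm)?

Layer 28 (z = 6.72): the sphere: section is a regular 32-gon, circumradius = √(r²−h²) = √(10.5²−3.78²) = 9.796 (perimeter = 2·32·9.796·sin(180°/32) = 61.45 mm); the cylinder at (12.5, 8.5): section is a regular 32-gon, circumradius r=4.5 (perimeter = 2·32·4.500·sin(180°/32) = 28.23 mm); Taking the first minus the rest: starting from the r=10.5 sphere, the r=4.5 cylinder at (12.5, 8.5) misses the remaining region (no effect) — boundary = 61.45 mm; the r=3.5 cylinder at (6.5, 12.5) gives a regular 32-gon of circumradius 3.5 (constant along its height) (perimeter = 2·32·3.500·sin(180°/32) = 21.96 mm); Combining (union): the 2 present regions are separate (no shared area or edge), so areas and boundary lengths simply add and each stays a separate island — boundary = 83.41 mm; (rotated 65° about Z; rotation is an isometry so areas/perimeters/island counts are preserved). So its perimeter = 83.41 mm. Layer 80 (z = 19.2): the r=10.5 sphere contributes a regular 32-gon of circumradius √(10.5²−8.7²) = 5.879 (perimeter = 2·32·5.879·sin(180°/32) = 36.88 mm); the cylinder at (12.5, 8.5) is not intersected at this z (z outside [-2, 10.5]); After the difference (first − rest): none of the subtracted shapes is present at this height, so the r=10.5 sphere is unchanged — boundary = 36.88 mm; the r=3.5 cylinder at (6.5, 12.5) contributes a regular 32-gon of circumradius 3.5 (perimeter = 2·32·3.500·sin(180°/32) = 21.96 mm); Taking the union: the 2 present regions are separate (no shared area or edge), so areas and boundary lengths simply add and each stays a separate island — boundary = 58.83 mm; (rotated 65° about Z; rotation is an isometry so areas/perimeters/island counts are preserved). So its perimeter = 58.83 mm. Layer 28 is larger (83.41 vs 58.83 mm).

layer 28 (z = 6.72 mm)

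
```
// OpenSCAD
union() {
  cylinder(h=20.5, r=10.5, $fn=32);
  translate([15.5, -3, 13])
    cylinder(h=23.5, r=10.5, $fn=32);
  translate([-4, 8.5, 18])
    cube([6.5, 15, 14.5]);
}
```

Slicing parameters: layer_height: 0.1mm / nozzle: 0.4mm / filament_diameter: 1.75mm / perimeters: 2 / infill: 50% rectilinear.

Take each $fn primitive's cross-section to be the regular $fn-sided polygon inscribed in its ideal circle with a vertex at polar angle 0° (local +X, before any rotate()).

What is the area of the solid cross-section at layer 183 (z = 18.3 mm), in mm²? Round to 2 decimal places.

At z = 18.3 mm: the cylinder: section is a regular 32-gon, circumradius r=10.5 (area = (32/2)·10.500²·sin(360°/32) = 344.14 mm²); the cylinder at (15.5, -3): section is a regular 32-gon, circumradius r=10.5 (area = (32/2)·10.500²·sin(360°/32) = 344.14 mm²); the cube at (-4, 8.5) (footprint 6.5×15) is included at this height (area 97.50 mm²); Taking the union: the regions partially overlap — summed areas 785.78 mm² minus the doubly-counted overlap 59.91 mm² gives 725.86 mm² — area = 725.86 mm². Overall, the cross-section is a single solid region. Net area = 725.86 mm².

725.86 mm²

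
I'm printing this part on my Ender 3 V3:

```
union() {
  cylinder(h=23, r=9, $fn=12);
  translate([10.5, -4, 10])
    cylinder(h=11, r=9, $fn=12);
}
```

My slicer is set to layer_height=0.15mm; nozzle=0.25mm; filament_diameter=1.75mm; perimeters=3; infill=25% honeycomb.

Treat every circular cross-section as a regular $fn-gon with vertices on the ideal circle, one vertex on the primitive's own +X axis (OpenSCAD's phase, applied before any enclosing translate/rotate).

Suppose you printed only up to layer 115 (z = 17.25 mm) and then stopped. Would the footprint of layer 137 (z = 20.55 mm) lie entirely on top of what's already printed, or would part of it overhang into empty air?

Compare the two slices. At z = 17.25: the r=9 cylinder contributes a regular 12-gon of circumradius 9 (area = (12/2)·9.000²·sin(360°/12) = 243.00 mm²); the r=9 cylinder at (10.5, -4) contributes a regular 12-gon of circumradius 9 (area = (12/2)·9.000²·sin(360°/12) = 243.00 mm²); Combining (union): the regions partially overlap — summed areas 486.00 mm² minus the doubly-counted overlap 59.82 mm² gives 426.18 mm² — area = 426.18 mm². At z = 20.55: the r=9 cylinder gives a regular 12-gon of circumradius 9 (constant along its height) (area = (12/2)·9.000²·sin(360°/12) = 243.00 mm²); the r=9 cylinder at (10.5, -4) gives a regular 12-gon of circumradius 9 (constant along its height) (area = (12/2)·9.000²·sin(360°/12) = 243.00 mm²); Merging all regions: the regions partially overlap — summed areas 486.00 mm² minus the doubly-counted overlap 59.82 mm² gives 426.18 mm² — area = 426.18 mm². Checking containment: the cross-section at z = 20.55 is a subset of the cross-section at z = 17.25.

entirely on top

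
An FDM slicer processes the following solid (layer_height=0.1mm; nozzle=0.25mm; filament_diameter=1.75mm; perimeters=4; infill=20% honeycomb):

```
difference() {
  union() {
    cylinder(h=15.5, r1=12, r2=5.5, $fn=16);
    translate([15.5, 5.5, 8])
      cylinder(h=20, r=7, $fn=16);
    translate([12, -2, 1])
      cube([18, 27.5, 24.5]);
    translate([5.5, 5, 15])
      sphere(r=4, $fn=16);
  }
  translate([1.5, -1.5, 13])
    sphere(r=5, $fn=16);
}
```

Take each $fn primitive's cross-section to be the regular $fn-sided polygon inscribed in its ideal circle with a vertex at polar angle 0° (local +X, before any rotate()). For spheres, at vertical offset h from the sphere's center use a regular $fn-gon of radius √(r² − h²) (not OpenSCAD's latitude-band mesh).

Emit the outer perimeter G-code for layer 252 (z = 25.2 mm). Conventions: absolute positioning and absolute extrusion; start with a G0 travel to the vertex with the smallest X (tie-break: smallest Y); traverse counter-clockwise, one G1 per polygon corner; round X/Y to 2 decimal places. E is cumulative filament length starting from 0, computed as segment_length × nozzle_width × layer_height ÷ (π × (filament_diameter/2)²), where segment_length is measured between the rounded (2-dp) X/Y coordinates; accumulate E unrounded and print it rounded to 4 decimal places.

G0 X8.50 Y5.50 Z25.20
G1 X9.03 Y2.82 E0.0284
G1 X10.55 Y0.55 E0.0568
G1 X12.00 Y-0.42 E0.0749
G1 X12.00 Y-2.00 E0.0913
G1 X30.00 Y-2.00 E0.2784
G1 X30.00 Y25.50 E0.5643
G1 X12.00 Y25.50 E0.7514
G1 X12.00 Y11.42 E0.8977
G1 X10.55 Y10.45 E0.9158
G1 X9.03 Y8.18 E0.9442
G1 X8.50 Y5.50 E0.9726

At z = 25.2 mm: the cone is not intersected at this z (z outside [0, 15.5]); the cylinder at (15.5, 5.5): section is a regular 16-gon, circumradius r=7; the cube at (12, -2) is present — its section is the full 18×27.5 rectangle; the sphere at (5.5, 5) does not reach this height (|z−center|=10.200 > r=4); Combining (union): the regions partially overlap (shared area 121.25 mm²), so overlapping operands fuse into one piece — 1 connected region; the sphere at (1.5, -1.5) is not intersected at this z (|z−center|=12.200 > r=5); Subtracting the remaining from the first: none of the subtracted shapes is present at this height, so that combined region is unchanged — 1 connected region. The outline is a single polygon with 11 vertices. Extrusion per mm of travel: 0.25 × 0.1 / (π × 0.875²) = 0.010394. Accumulating E over each segment gives final E = 0.9726.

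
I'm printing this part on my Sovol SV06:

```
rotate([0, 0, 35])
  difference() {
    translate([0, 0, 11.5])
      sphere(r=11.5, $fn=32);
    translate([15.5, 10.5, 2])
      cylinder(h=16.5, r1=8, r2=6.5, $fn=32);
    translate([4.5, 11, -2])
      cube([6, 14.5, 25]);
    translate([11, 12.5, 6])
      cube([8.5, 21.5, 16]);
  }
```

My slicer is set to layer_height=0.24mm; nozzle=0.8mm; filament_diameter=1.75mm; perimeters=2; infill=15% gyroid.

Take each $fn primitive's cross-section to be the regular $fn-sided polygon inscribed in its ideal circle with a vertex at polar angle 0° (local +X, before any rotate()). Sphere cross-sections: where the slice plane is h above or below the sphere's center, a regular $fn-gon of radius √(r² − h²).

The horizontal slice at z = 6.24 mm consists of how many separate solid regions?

At z = 6.24 mm: the sphere: section is a regular 32-gon, circumradius = √(r²−h²) = √(11.5²−5.26²) = 10.227; the cone at (15.5, 10.5) (r1=8→r2=6.5) has section circumradius 7.615 here — a regular 32-gon; the cube at (4.5, 11) is present — its section is the full 6×14.5 rectangle; the 8.5×21.5 cube at (11, 12.5) contributes its full rectangle; Taking the first minus the rest: starting from the r=11.5 sphere, the cone at (15.5, 10.5) misses the remaining region (no effect); the 6×14.5 cube at (4.5, 11) misses the remaining region (no effect); the 8.5×21.5 cube at (11, 12.5) misses the remaining region (no effect) — 1 connected region; (whole slice rotated 35° about Z — lengths, areas and connectivity unchanged). The result has 1 disconnected region.

1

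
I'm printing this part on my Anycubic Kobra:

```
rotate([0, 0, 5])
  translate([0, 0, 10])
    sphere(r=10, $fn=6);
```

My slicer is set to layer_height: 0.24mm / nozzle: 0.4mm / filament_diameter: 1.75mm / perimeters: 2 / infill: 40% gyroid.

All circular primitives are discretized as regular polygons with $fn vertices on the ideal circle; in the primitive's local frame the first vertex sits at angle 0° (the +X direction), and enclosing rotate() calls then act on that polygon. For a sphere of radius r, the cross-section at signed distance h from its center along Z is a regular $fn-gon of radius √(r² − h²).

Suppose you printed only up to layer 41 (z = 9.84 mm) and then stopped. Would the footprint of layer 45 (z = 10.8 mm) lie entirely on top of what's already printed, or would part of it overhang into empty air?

Compare the two slices. At z = 9.84: the sphere: section is a regular 6-gon, circumradius = √(r²−h²) = √(10²−0.16²) = 9.999 (area = (6/2)·9.999²·sin(360°/6) = 259.74 mm²); (whole slice rotated 5° about Z — lengths, areas and connectivity unchanged). At z = 10.8: the r=10 sphere contributes a regular 6-gon of circumradius √(10²−0.8²) = 9.968 (area = (6/2)·9.968²·sin(360°/6) = 258.14 mm²); (rotated 5° about Z; rotation is an isometry so areas/perimeters/island counts are preserved). Checking containment: the cross-section at z = 10.8 is a subset of the cross-section at z = 9.84.

entirely on top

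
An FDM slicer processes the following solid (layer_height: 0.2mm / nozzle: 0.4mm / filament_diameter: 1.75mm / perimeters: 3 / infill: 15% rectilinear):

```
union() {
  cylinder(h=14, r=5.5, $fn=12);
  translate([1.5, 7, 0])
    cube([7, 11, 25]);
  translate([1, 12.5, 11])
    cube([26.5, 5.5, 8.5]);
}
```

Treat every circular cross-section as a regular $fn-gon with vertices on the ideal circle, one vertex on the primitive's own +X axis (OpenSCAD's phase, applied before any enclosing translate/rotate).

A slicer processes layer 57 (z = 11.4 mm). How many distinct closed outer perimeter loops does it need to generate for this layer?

2

At z = 11.4 mm: the r=5.5 cylinder contributes a regular 12-gon of circumradius 5.5; the cube at (1.5, 7) (footprint 7×11) is included at this height; the 26.5×5.5 cube at (1, 12.5) contributes its full rectangle; Merging all regions: the regions partially overlap (shared area 38.50 mm²), so overlapping operands fuse into one piece — 2 connected regions. The result has 2 disconnected regions.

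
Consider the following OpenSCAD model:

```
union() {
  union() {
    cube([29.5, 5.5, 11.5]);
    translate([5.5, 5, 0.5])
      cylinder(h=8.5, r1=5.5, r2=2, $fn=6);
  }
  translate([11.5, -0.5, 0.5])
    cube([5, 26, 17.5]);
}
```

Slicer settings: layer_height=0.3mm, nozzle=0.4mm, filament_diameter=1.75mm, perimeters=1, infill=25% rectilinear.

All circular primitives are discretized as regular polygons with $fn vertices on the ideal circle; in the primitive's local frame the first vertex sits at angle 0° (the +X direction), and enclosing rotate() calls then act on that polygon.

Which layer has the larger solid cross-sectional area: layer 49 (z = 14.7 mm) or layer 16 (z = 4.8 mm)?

layer 16 (z = 4.8 mm)

Layer 49 (z = 14.7): the cube is absent (z outside [0, 11.5]); the cone at (5.5, 5) is absent (z outside [0.5, 9]); Taking the union: nothing is present at this height; the cube at (11.5, -0.5) is present — its section is the full 5×26 rectangle (area 130.00 mm²); Taking the union: only the 5×26 cube at (11.5, -0.5) is present, so the union is just that shape — area = 130.00 mm². So its area = 130.00 mm². Layer 16 (z = 4.8): the cube (footprint 29.5×5.5) is included at this height (area 162.25 mm²); the cone at (5.5, 5) (r1=5.5→r2=2) has section circumradius 3.729 here — a regular 6-gon (area = (6/2)·3.729²·sin(360°/6) = 36.14 mm²); Taking the union: the regions partially overlap — summed areas 198.39 mm² minus the doubly-counted overlap 21.65 mm² gives 176.73 mm² — area = 176.73 mm²; the 5×26 cube at (11.5, -0.5) contributes its full rectangle (area 130.00 mm²); Taking the union: the regions partially overlap — summed areas 306.73 mm² minus the doubly-counted overlap 27.50 mm² gives 279.23 mm² — area = 279.23 mm². So its area = 279.23 mm². Layer 16 is larger (279.23 vs 130.00 mm²).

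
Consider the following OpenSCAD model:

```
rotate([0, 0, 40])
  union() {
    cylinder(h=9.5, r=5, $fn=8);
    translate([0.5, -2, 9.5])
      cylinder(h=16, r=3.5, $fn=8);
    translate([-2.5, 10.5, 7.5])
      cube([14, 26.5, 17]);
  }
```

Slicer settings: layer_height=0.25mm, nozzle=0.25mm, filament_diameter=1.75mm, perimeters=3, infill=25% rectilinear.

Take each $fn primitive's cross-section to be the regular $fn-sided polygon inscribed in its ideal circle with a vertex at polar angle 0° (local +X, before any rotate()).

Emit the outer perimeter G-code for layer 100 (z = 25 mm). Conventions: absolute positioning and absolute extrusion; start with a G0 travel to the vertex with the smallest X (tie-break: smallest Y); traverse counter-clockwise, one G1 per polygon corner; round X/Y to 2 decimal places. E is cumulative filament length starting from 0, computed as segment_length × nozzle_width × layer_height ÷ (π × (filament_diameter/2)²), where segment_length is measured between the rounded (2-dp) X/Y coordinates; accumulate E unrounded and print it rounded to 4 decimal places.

G0 X-1.82 Y-0.91 Z25.00
G1 X-1.01 Y-3.46 E0.0695
G1 X1.36 Y-4.70 E0.1390
G1 X3.92 Y-3.89 E0.2088
G1 X5.16 Y-1.52 E0.2783
G1 X4.35 Y1.04 E0.3481
G1 X1.97 Y2.28 E0.4178
G1 X-0.58 Y1.47 E0.4873
G1 X-1.82 Y-0.91 E0.5571

At z = 25 mm: the cylinder is absent (z outside [0, 9.5]); the r=3.5 cylinder at (0.5, -2) contributes a regular 8-gon of circumradius 3.5; the cube at (-2.5, 10.5) does not reach this height (z outside [7.5, 24.5]); Merging all regions: only the r=3.5 cylinder at (0.5, -2) is present, so the union is just that shape — 1 connected region; (rotated 40° about Z; rotation is an isometry so areas/perimeters/island counts are preserved). The outline is a single polygon with 8 vertices. Extrusion per mm of travel: 0.25 × 0.25 / (π × 0.875²) = 0.025984. Accumulating E over each segment gives final E = 0.5571.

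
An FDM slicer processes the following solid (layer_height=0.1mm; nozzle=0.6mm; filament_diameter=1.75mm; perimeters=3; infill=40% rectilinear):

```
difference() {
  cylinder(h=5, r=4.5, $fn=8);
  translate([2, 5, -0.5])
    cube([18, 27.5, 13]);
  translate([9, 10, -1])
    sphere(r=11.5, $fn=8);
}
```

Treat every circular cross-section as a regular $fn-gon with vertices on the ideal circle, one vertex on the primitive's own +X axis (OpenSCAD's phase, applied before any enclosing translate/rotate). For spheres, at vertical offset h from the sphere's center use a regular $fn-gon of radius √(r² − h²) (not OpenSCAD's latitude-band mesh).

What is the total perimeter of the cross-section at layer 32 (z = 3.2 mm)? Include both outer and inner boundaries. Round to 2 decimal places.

At z = 3.2 mm: the r=4.5 cylinder contributes a regular 8-gon of circumradius 4.5 (perimeter = 2·8·4.500·sin(180°/8) = 27.55 mm); the 18×27.5 cube at (2, 5) contributes its full rectangle (perimeter 91.00 mm); the r=11.5 sphere at (9, 10) slices to a regular 8-gon of circumradius 10.706 (√(r²−h²) with h=4.2 from center) (perimeter = 2·8·10.706·sin(180°/8) = 65.55 mm); Subtracting the remaining from the first: starting from the r=4.5 cylinder, the 18×27.5 cube at (2, 5) misses the remaining region (no effect); the r=11.5 sphere at (9, 10) partially overlaps it — only the 3.68 mm² overlap (of its 324.17 mm²) is removed, clipping the outline — boundary = 27.55 mm. Overall, the cross-section is a single solid region. Total boundary length (outer) = 27.55 mm.

27.55 mm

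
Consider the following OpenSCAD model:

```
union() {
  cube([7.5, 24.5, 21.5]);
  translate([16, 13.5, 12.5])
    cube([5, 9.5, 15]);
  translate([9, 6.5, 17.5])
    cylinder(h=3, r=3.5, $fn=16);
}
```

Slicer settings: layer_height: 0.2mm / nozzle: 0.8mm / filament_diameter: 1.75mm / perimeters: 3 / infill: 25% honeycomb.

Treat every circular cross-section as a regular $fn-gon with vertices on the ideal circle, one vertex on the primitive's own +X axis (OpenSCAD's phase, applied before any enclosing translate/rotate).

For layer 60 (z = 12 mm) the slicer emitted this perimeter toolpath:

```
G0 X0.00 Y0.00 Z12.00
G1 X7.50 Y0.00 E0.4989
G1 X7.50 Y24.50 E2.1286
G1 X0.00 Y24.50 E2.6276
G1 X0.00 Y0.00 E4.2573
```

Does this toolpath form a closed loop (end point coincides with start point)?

yes

Start point (G0): (0.00, 0.00). End point (last G1): the path returns to the start — closed.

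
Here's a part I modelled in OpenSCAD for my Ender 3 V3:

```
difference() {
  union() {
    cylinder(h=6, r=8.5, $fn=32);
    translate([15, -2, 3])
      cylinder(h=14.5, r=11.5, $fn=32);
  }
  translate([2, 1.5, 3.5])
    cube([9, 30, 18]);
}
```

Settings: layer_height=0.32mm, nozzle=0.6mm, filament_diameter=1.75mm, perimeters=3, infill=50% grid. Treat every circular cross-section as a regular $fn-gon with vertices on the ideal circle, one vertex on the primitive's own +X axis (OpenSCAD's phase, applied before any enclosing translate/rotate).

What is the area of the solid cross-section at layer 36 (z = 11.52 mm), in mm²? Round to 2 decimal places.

At z = 11.52 mm: the cylinder is not intersected at this z (z outside [0, 6]); the cylinder at (15, -2): section is a regular 32-gon, circumradius r=11.5 (area = (32/2)·11.500²·sin(360°/32) = 412.81 mm²); Combining (union): only the r=11.5 cylinder at (15, -2) is present, so the union is just that shape — area = 412.81 mm²; the cube at (2, 1.5) (footprint 9×30) is included at this height (area 270.00 mm²); Taking the first minus the rest: starting from the result so far (412.81 mm²), the 9×30 cube at (2, 1.5) partially overlaps it — only the 32.82 mm² overlap (of its 270.00 mm²) is removed, clipping the outline — area = 379.99 mm². Overall, the cross-section is a single solid region. Net area = 379.99 mm².

379.99 mm²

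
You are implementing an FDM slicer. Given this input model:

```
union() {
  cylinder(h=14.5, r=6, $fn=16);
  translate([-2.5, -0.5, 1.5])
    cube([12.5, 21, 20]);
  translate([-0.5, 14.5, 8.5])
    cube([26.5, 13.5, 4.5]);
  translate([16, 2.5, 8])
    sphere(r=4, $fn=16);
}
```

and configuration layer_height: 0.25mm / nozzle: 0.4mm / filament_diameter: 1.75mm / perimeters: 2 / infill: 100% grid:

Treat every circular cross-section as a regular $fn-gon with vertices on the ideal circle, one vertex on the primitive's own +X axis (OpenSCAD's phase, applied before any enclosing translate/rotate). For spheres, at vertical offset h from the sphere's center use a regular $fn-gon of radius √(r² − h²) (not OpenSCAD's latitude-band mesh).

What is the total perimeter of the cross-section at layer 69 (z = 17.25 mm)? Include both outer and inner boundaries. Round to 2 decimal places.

67.00 mm

At z = 17.25 mm: the cylinder is absent (z outside [0, 14.5]); the 12.5×21 cube at (-2.5, -0.5) contributes its full rectangle (perimeter 67.00 mm); the cube at (-0.5, 14.5) is not intersected at this z (z outside [8.5, 13]); the sphere at (16, 2.5) does not reach this height (|z−center|=9.250 > r=4); Merging all regions: only the 12.5×21 cube at (-2.5, -0.5) is present, so the union is just that shape — boundary = 67.00 mm. Overall, the cross-section is a single solid region. Total boundary length (outer) = 67.00 mm.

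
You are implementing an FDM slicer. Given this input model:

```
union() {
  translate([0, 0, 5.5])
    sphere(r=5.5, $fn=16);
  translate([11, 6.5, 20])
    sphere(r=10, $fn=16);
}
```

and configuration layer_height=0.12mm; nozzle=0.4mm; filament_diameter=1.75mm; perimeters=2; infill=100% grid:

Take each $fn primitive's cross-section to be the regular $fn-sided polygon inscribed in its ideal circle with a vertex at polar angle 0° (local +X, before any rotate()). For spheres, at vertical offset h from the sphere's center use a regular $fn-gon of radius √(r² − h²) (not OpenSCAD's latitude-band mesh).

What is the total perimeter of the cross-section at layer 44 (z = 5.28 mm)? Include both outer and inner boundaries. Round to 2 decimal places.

At z = 5.28 mm: the r=5.5 sphere contributes a regular 16-gon of circumradius √(5.5²−0.22²) = 5.496 (perimeter = 2·16·5.496·sin(180°/16) = 34.31 mm); the sphere at (11, 6.5) does not reach this height (|z−center|=14.720 > r=10); Combining (union): only the r=5.5 sphere is present, so the union is just that shape — boundary = 34.31 mm. Overall, the cross-section is a single solid region. Total boundary length (outer) = 34.31 mm.

34.31 mm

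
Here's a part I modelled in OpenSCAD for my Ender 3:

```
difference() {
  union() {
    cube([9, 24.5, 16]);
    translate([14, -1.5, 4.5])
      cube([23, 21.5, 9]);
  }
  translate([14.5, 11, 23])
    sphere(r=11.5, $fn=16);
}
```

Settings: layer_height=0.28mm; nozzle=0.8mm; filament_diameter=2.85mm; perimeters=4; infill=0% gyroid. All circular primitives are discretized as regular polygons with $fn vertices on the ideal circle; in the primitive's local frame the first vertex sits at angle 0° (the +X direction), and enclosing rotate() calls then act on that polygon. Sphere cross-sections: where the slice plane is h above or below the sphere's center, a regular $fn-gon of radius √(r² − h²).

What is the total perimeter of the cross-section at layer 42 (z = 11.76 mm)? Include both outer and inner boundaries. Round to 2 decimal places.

159.95 mm

At z = 11.76 mm: the cube is present — its section is the full 9×24.5 rectangle (perimeter 67.00 mm); the 23×21.5 cube at (14, -1.5) contributes its full rectangle (perimeter 89.00 mm); Merging all regions: the 2 present regions are separate (no shared area or edge), so areas and boundary lengths simply add and each stays a separate island — boundary = 156.00 mm; the r=11.5 sphere at (14.5, 11) contributes a regular 16-gon of circumradius √(11.5²−11.24²) = 2.432 (perimeter = 2·16·2.432·sin(180°/16) = 15.18 mm); After the difference (first − rest): starting from that combined region, the r=11.5 sphere at (14.5, 11) partially overlaps it — only the 11.43 mm² overlap (of its 18.10 mm²) is removed, clipping the outline — boundary = 159.95 mm. Overall, the cross-section has 2 separate islands. Total boundary length (outer) = 159.95 mm.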